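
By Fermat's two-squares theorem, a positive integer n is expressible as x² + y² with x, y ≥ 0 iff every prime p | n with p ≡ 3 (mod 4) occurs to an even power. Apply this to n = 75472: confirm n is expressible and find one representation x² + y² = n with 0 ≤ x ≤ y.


Step 1: Factor n = 75472 = 2^4 · 53 · 89.
Step 2: Check the mod-4 condition on each prime factor: 2 = 2 (special); 53 ≡ 1 (mod 4), exponent 1; 89 ≡ 1 (mod 4), exponent 1.
All primes ≡ 3 (mod 4) appear to even exponent (or don't appear), so by the two-squares theorem n IS expressible as a sum of two squares.
Step 3: Build a representation. Group n = k² · m with k = 4 and m = 53 · 89 = 4717 (a product of primes ≡ 1 (mod 4)); a representation of m scales to one of n via (k·x)² + (k·y)² = k²(x² + y²). Each prime p ≡ 1 (mod 4) is itself a sum of two squares; find a² by testing p − a² for a perfect square:
  53: 53 − 1² = 52, 53 − 2² = 49 = 7² ⇒ 53 = 2² + 7².
  89: 89 − 1² = 88, 89 − 2² = 85, 89 − 3² = 80, 89 − 4² = 73, 89 − 5² = 64 = 8² ⇒ 89 = 5² + 8².
  Combine using the Brahmagupta–Fibonacci identity (a² + b²)(c² + d²) = (ac − bd)² + (ad + bc)² = (ac + bd)² + (ad − bc)²:
  53 · 89 = 4717: from (2² + 7²)(5² + 8²), take (2·5 − 7·8, 2·8 + 7·5) = (10 − 56, 16 + 35) = (-46, 51); dropping signs (only squares matter) gives (46, 51); check 46² + 51² = 2116 + 2601 = 4717 ✓.
  Scale by k = 4: (4·46, 4·51) = (184, 204).
Step 4: Order so x ≤ y and verify: 184² + 204² = 33856 + 41616 = 75472 = n. ✓

n = 75472 = 184² + 204² (one valid representation with x ≤ y).


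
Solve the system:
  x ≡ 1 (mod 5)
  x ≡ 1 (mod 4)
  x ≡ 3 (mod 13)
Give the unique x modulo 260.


Moduli 5, 4, 13 are pairwise coprime; by CRT there is a unique solution modulo M = 5 · 4 · 13 = 260.
Solve pairwise, accumulating the modulus:
  Start with x ≡ 1 (mod 5).
  Combine with x ≡ 1 (mod 4): since gcd(5, 4) = 1, we get a unique residue mod 20.
    Write x = 1 + 5·t and substitute into x ≡ 1 (mod 4): 5·t ≡ 1 − 1 = 0 (mod 4).
    Reduce coefficients mod 4: 1·t ≡ 0 (mod 4).
    So t ≡ 0 (mod 4).
    Then x = 1 + 5·0 = 1, valid modulo lcm(5, 4) = 20: x ≡ 1 (mod 20).
  Combine with x ≡ 3 (mod 13): since gcd(20, 13) = 1, we get a unique residue mod 260.
    Write x = 1 + 20·t and substitute into x ≡ 3 (mod 13): 20·t ≡ 3 − 1 = 2 (mod 13).
    Reduce coefficients mod 13: 7·t ≡ 2 (mod 13).
    The inverse of 7 mod 13 is 2 (since 7·2 = 14 = 1·13 + 1), so t ≡ 2·2 = 4 ≡ 4 (mod 13).
    Then x = 1 + 20·4 = 81, valid modulo lcm(20, 13) = 260: x ≡ 81 (mod 260).
Verify: 81 mod 5 = 1 ✓, 81 mod 4 = 1 ✓, 81 mod 13 = 3 ✓.

x ≡ 81 (mod 260).


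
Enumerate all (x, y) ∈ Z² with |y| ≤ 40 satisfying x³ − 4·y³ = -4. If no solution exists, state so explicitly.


The equation is x³ - 4y³ = -4. For fixed y, x³ = 4·y³ − 4, so a solution requires the RHS to be a perfect cube.
Strategy: iterate y from -40 to 40, compute RHS = 4·y³ − 4, and check whether it is a (positive or negative) perfect cube.
Check small values of y:
  y = 0: RHS = -4 is not a perfect cube.
  y = 1: RHS = 0 = (0)³ ⇒ x = 0 works.
  y = -1: RHS = -8 = (-2)³ ⇒ x = -2 works.
  y = 2: RHS = 28 is not a perfect cube.
  y = -2: RHS = -36 is not a perfect cube.
  y = 3: RHS = 104 is not a perfect cube.
  y = -3: RHS = -112 is not a perfect cube.
Continuing the search up to |y| = 40 finds no further solutions beyond those listed.
Collected solutions: (0, 1), (-2, -1).

Solutions (with |y| ≤ 40): (0, 1), (-2, -1).


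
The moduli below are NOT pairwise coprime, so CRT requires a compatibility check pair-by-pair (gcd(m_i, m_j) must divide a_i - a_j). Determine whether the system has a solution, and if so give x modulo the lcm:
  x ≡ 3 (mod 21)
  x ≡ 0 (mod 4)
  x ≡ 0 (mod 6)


Moduli 21, 4, 6 are not pairwise coprime, so CRT works modulo lcm(m_i) when all pairwise compatibility conditions hold.
Pairwise compatibility: gcd(m_i, m_j) must divide a_i - a_j for every pair.
Merge one congruence at a time:
  Start: x ≡ 3 (mod 21).
  Combine with x ≡ 0 (mod 4): gcd(21, 4) = 1; 0 - 3 = -3, which IS divisible by 1, so compatible.
    Write x = 3 + 21·t and substitute into x ≡ 0 (mod 4): 21·t ≡ 0 − 3 = -3 (mod 4).
    Reduce coefficients mod 4: 1·t ≡ 1 (mod 4).
    So t ≡ 1 (mod 4).
    Then x = 3 + 21·1 = 24, valid modulo lcm(21, 4) = 84: x ≡ 24 (mod 84).
  Combine with x ≡ 0 (mod 6): gcd(84, 6) = 6; 0 - 24 = -24, which IS divisible by 6, so compatible.
    Write x = 24 + 84·t and substitute into x ≡ 0 (mod 6): 84·t ≡ 0 − 24 = -24 (mod 6).
    Divide the congruence (and modulus) by g = 6: 14·t ≡ -4 (mod 1).
    Modulo 1 every t works; take t = 0.
    Then x = 24 + 84·0 = 24, valid modulo lcm(84, 6) = 84: x ≡ 24 (mod 84).
Verify: 24 mod 21 = 3, 24 mod 4 = 0, 24 mod 6 = 0.

x ≡ 24 (mod 84).


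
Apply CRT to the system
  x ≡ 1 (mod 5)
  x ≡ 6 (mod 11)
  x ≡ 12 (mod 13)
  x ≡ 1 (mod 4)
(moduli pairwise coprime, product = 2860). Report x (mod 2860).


Product of moduli M = 5 · 11 · 13 · 4 = 2860.
Merge one congruence at a time:
  Start: x ≡ 1 (mod 5).
  Combine with x ≡ 6 (mod 11); new modulus lcm = 55.
    Write x = 1 + 5·t and substitute into x ≡ 6 (mod 11): 5·t ≡ 6 − 1 = 5 (mod 11).
    The inverse of 5 mod 11 is 9 (since 5·9 = 45 = 4·11 + 1), so t ≡ 9·5 = 45 ≡ 1 (mod 11).
    Then x = 1 + 5·1 = 6, valid modulo lcm(5, 11) = 55: x ≡ 6 (mod 55).
  Combine with x ≡ 12 (mod 13); new modulus lcm = 715.
    Write x = 6 + 55·t and substitute into x ≡ 12 (mod 13): 55·t ≡ 12 − 6 = 6 (mod 13).
    Reduce coefficients mod 13: 3·t ≡ 6 (mod 13).
    The inverse of 3 mod 13 is 9 (since 3·9 = 27 = 2·13 + 1), so t ≡ 9·6 = 54 ≡ 2 (mod 13).
    Then x = 6 + 55·2 = 116, valid modulo lcm(55, 13) = 715: x ≡ 116 (mod 715).
  Combine with x ≡ 1 (mod 4); new modulus lcm = 2860.
    Write x = 116 + 715·t and substitute into x ≡ 1 (mod 4): 715·t ≡ 1 − 116 = -115 (mod 4).
    Reduce coefficients mod 4: 3·t ≡ 1 (mod 4).
    The inverse of 3 mod 4 is 3 (since 3·3 = 9 = 2·4 + 1), so t ≡ 3·1 = 3 ≡ 3 (mod 4).
    Then x = 116 + 715·3 = 2261, valid modulo lcm(715, 4) = 2860: x ≡ 2261 (mod 2860).
Verify against each original: 2261 mod 5 = 1, 2261 mod 11 = 6, 2261 mod 13 = 12, 2261 mod 4 = 1.

x ≡ 2261 (mod 2860).


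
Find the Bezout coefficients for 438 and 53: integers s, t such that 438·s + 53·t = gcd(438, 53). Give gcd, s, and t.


Euclidean algorithm on (438, 53) — divide until remainder is 0:
  438 = 8 · 53 + 14
  53 = 3 · 14 + 11
  14 = 1 · 11 + 3
  11 = 3 · 3 + 2
  3 = 1 · 2 + 1
  2 = 2 · 1 + 0
gcd(438, 53) = 1.
Track Bezout coefficients alongside the remainders: start with r₀ = 438 = a·1 + b·0 (s = 1, t = 0) and r₁ = 53 = a·0 + b·1 (s = 0, t = 1); each new remainder r_{k+1} = r_{k-1} − q_k·r_k inherits s_{k+1} = s_{k-1} − q_k·s_k, t_{k+1} = t_{k-1} − q_k·t_k, so r_k = a·s_k + b·t_k at every step:
  q = 8: r = 14, s = 1 − 8·0 = 1, t = 0 − 8·1 = -8  (check: 438·1 + 53·(-8) = 14)
  q = 3: r = 11, s = 0 − 3·1 = -3, t = 1 − 3·(-8) = 25  (check: 438·(-3) + 53·25 = 11)
  q = 1: r = 3, s = 1 − 1·(-3) = 4, t = -8 − 1·25 = -33  (check: 438·4 + 53·(-33) = 3)
  q = 3: r = 2, s = -3 − 3·4 = -15, t = 25 − 3·(-33) = 124  (check: 438·(-15) + 53·124 = 2)
  q = 1: r = 1, s = 4 − 1·(-15) = 19, t = -33 − 1·124 = -157  (check: 438·19 + 53·(-157) = 1)
The row with r = 1 (the gcd) gives the Bezout coefficients s = 19, t = -157.
Result: 438 · (19) + 53 · (-157) = 1.

gcd(438, 53) = 1; s = 19, t = -157 (check: 438·19 + 53·(-157) = 1).


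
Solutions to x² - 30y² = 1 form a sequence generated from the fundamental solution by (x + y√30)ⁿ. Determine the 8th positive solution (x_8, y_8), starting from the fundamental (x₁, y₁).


Step 1: Find the fundamental solution (x₁, y₁) of x² - 30y² = 1.
  Expand √30 as a continued fraction. a₀ = ⌊√30⌋ = 5; iterate m_{k+1} = d_k·a_k − m_k, d_{k+1} = (30 − m_{k+1}²)/d_k, a_{k+1} = ⌊(a₀ + m_{k+1})/d_{k+1}⌋ (starting m₀ = 0, d₀ = 1), with convergents p_k = a_k·p_{k-1} + p_{k-2}, q_k = a_k·q_{k-1} + q_{k-2} (p₋₁ = 1, q₋₁ = 0):
  k = 0: a₀ = 5; p₀/q₀ = 5/1; p₀² − 30·q₀² = 25 − 30 = -5.
  k = 1: m = 5, d = 5, a = ⌊(5 + 5)/5⌋ = 2; p/q = (2·5 + 1)/(2·1 + 0) = 11/2; p² − 30·q² = 121 − 120 = 1.
  The first convergent with p² − 30·q² = 1 gives the fundamental solution (x₁, y₁) = (11, 2).
Step 2: Apply the recurrence (x_{n+1}, y_{n+1}) = (x₁x_n + 30y₁y_n, x₁y_n + y₁x_n) repeatedly.
  From (x_1, y_1) = (11, 2): x_2 = 11·11 + 30·2·2 = 241; y_2 = 11·2 + 2·11 = 44.
  From (x_2, y_2) = (241, 44): x_3 = 11·241 + 30·2·44 = 5291; y_3 = 11·44 + 2·241 = 966.
  From (x_3, y_3) = (5291, 966): x_4 = 11·5291 + 30·2·966 = 116161; y_4 = 11·966 + 2·5291 = 21208.
  From (x_4, y_4) = (116161, 21208): x_5 = 11·116161 + 30·2·21208 = 2550251; y_5 = 11·21208 + 2·116161 = 465610.
  From (x_5, y_5) = (2550251, 465610): x_6 = 11·2550251 + 30·2·465610 = 55989361; y_6 = 11·465610 + 2·2550251 = 10222212.
  From (x_6, y_6) = (55989361, 10222212): x_7 = 11·55989361 + 30·2·10222212 = 1229215691; y_7 = 11·10222212 + 2·55989361 = 224423054.
  From (x_7, y_7) = (1229215691, 224423054): x_8 = 11·1229215691 + 30·2·224423054 = 26986755841; y_8 = 11·224423054 + 2·1229215691 = 4927084976.
Step 3: Verify x_8² - 30·y_8² = 728284990821747617281 - 728284990821747617280 = 1 (should be 1). ✓

(x_1, y_1) = (11, 2); (x_8, y_8) = (26986755841, 4927084976).


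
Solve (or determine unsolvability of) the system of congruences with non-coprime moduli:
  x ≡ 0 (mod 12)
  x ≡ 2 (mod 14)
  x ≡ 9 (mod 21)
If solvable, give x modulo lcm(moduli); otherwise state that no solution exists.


Moduli 12, 14, 21 are not pairwise coprime, so CRT works modulo lcm(m_i) when all pairwise compatibility conditions hold.
Pairwise compatibility: gcd(m_i, m_j) must divide a_i - a_j for every pair.
Merge one congruence at a time:
  Start: x ≡ 0 (mod 12).
  Combine with x ≡ 2 (mod 14): gcd(12, 14) = 2; 2 - 0 = 2, which IS divisible by 2, so compatible.
    Write x = 0 + 12·t and substitute into x ≡ 2 (mod 14): 12·t ≡ 2 − 0 = 2 (mod 14).
    Divide the congruence (and modulus) by g = 2: 6·t ≡ 1 (mod 7).
    The inverse of 6 mod 7 is 6 (since 6·6 = 36 = 5·7 + 1), so t ≡ 6·1 = 6 ≡ 6 (mod 7).
    Then x = 0 + 12·6 = 72, valid modulo lcm(12, 14) = 84: x ≡ 72 (mod 84).
  Combine with x ≡ 9 (mod 21): gcd(84, 21) = 21; 9 - 72 = -63, which IS divisible by 21, so compatible.
    Write x = 72 + 84·t and substitute into x ≡ 9 (mod 21): 84·t ≡ 9 − 72 = -63 (mod 21).
    Divide the congruence (and modulus) by g = 21: 4·t ≡ -3 (mod 1).
    Modulo 1 every t works; take t = 0.
    Then x = 72 + 84·0 = 72, valid modulo lcm(84, 21) = 84: x ≡ 72 (mod 84).
Verify: 72 mod 12 = 0, 72 mod 14 = 2, 72 mod 21 = 9.

x ≡ 72 (mod 84).


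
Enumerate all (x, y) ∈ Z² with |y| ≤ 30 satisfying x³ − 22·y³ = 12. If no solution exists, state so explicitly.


The equation is x³ - 22y³ = 12. For fixed y, x³ = 22·y³ + 12, so a solution requires the RHS to be a perfect cube.
Strategy: iterate y from -30 to 30, compute RHS = 22·y³ + 12, and check whether it is a (positive or negative) perfect cube.
Check small values of y:
  y = 0: RHS = 12 is not a perfect cube.
  y = 1: RHS = 34 is not a perfect cube.
  y = -1: RHS = -10 is not a perfect cube.
  y = 2: RHS = 188 is not a perfect cube.
  y = -2: RHS = -164 is not a perfect cube.
  y = 3: RHS = 606 is not a perfect cube.
  y = -3: RHS = -582 is not a perfect cube.
Continuing the search up to |y| = 30 finds no solutions either.
No (x, y) in the scanned range satisfies the equation.

No integer solutions with |y| ≤ 30.


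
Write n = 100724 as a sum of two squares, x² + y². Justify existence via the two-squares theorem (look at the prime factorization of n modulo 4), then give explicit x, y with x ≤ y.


Step 1: Factor n = 100724 = 2^2 · 13^2 · 149.
Step 2: Check the mod-4 condition on each prime factor: 2 = 2 (special); 13 ≡ 1 (mod 4), exponent 2; 149 ≡ 1 (mod 4), exponent 1.
All primes ≡ 3 (mod 4) appear to even exponent (or don't appear), so by the two-squares theorem n IS expressible as a sum of two squares.
Step 3: Build a representation. Group n = k² · m with k = 2 and m = 13 · 13 · 149 = 25181 (a product of primes ≡ 1 (mod 4)); a representation of m scales to one of n via (k·x)² + (k·y)² = k²(x² + y²). Each prime p ≡ 1 (mod 4) is itself a sum of two squares; find a² by testing p − a² for a perfect square:
  13: 13 − 1² = 12, 13 − 2² = 9 = 3² ⇒ 13 = 2² + 3².
  149: 149 − 1² = 148, 149 − 2² = 145, 149 − 3² = 140, 149 − 4² = 133, 149 − 5² = 124, 149 − 6² = 113, 149 − 7² = 100 = 10² ⇒ 149 = 7² + 10².
  Combine using the Brahmagupta–Fibonacci identity (a² + b²)(c² + d²) = (ac − bd)² + (ad + bc)² = (ac + bd)² + (ad − bc)²:
  13 · 13 = 169: from (2² + 3²)(2² + 3²), take (2·2 − 3·3, 2·3 + 3·2) = (4 − 9, 6 + 6) = (-5, 12); dropping signs (only squares matter) gives (5, 12); check 5² + 12² = 25 + 144 = 169 ✓.
  169 · 149 = 25181: from (5² + 12²)(7² + 10²), take (5·7 − 12·10, 5·10 + 12·7) = (35 − 120, 50 + 84) = (-85, 134); dropping signs (only squares matter) gives (85, 134); check 85² + 134² = 7225 + 17956 = 25181 ✓.
  Scale by k = 2: (2·85, 2·134) = (170, 268).
Step 4: Order so x ≤ y and verify: 170² + 268² = 28900 + 71824 = 100724 = n. ✓

n = 100724 = 170² + 268² (one valid representation with x ≤ y).


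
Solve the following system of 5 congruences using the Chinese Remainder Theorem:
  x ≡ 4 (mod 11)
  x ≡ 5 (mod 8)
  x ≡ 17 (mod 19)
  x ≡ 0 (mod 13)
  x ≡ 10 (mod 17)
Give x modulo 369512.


Product of moduli M = 11 · 8 · 19 · 13 · 17 = 369512.
Merge one congruence at a time:
  Start: x ≡ 4 (mod 11).
  Combine with x ≡ 5 (mod 8); new modulus lcm = 88.
    Write x = 4 + 11·t and substitute into x ≡ 5 (mod 8): 11·t ≡ 5 − 4 = 1 (mod 8).
    Reduce coefficients mod 8: 3·t ≡ 1 (mod 8).
    The inverse of 3 mod 8 is 3 (since 3·3 = 9 = 1·8 + 1), so t ≡ 3·1 = 3 ≡ 3 (mod 8).
    Then x = 4 + 11·3 = 37, valid modulo lcm(11, 8) = 88: x ≡ 37 (mod 88).
  Combine with x ≡ 17 (mod 19); new modulus lcm = 1672.
    Write x = 37 + 88·t and substitute into x ≡ 17 (mod 19): 88·t ≡ 17 − 37 = -20 (mod 19).
    Reduce coefficients mod 19: 12·t ≡ 18 (mod 19).
    The inverse of 12 mod 19 is 8 (since 12·8 = 96 = 5·19 + 1), so t ≡ 8·18 = 144 ≡ 11 (mod 19).
    Then x = 37 + 88·11 = 1005, valid modulo lcm(88, 19) = 1672: x ≡ 1005 (mod 1672).
  Combine with x ≡ 0 (mod 13); new modulus lcm = 21736.
    Write x = 1005 + 1672·t and substitute into x ≡ 0 (mod 13): 1672·t ≡ 0 − 1005 = -1005 (mod 13).
    Reduce coefficients mod 13: 8·t ≡ 9 (mod 13).
    The inverse of 8 mod 13 is 5 (since 8·5 = 40 = 3·13 + 1), so t ≡ 5·9 = 45 ≡ 6 (mod 13).
    Then x = 1005 + 1672·6 = 11037, valid modulo lcm(1672, 13) = 21736: x ≡ 11037 (mod 21736).
  Combine with x ≡ 10 (mod 17); new modulus lcm = 369512.
    Write x = 11037 + 21736·t and substitute into x ≡ 10 (mod 17): 21736·t ≡ 10 − 11037 = -11027 (mod 17).
    Reduce coefficients mod 17: 10·t ≡ 6 (mod 17).
    The inverse of 10 mod 17 is 12 (since 10·12 = 120 = 7·17 + 1), so t ≡ 12·6 = 72 ≡ 4 (mod 17).
    Then x = 11037 + 21736·4 = 97981, valid modulo lcm(21736, 17) = 369512: x ≡ 97981 (mod 369512).
Verify against each original: 97981 mod 11 = 4, 97981 mod 8 = 5, 97981 mod 19 = 17, 97981 mod 13 = 0, 97981 mod 17 = 10.

x ≡ 97981 (mod 369512).


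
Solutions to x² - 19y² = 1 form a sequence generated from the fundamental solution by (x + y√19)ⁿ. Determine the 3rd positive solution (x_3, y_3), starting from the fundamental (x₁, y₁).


Step 1: Find the fundamental solution (x₁, y₁) of x² - 19y² = 1.
  Expand √19 as a continued fraction. a₀ = ⌊√19⌋ = 4; iterate m_{k+1} = d_k·a_k − m_k, d_{k+1} = (19 − m_{k+1}²)/d_k, a_{k+1} = ⌊(a₀ + m_{k+1})/d_{k+1}⌋ (starting m₀ = 0, d₀ = 1), with convergents p_k = a_k·p_{k-1} + p_{k-2}, q_k = a_k·q_{k-1} + q_{k-2} (p₋₁ = 1, q₋₁ = 0):
  k = 0: a₀ = 4; p₀/q₀ = 4/1; p₀² − 19·q₀² = 16 − 19 = -3.
  k = 1: m = 4, d = 3, a = ⌊(4 + 4)/3⌋ = 2; p/q = (2·4 + 1)/(2·1 + 0) = 9/2; p² − 19·q² = 81 − 76 = 5.
  k = 2: m = 2, d = 5, a = ⌊(4 + 2)/5⌋ = 1; p/q = (1·9 + 4)/(1·2 + 1) = 13/3; p² − 19·q² = 169 − 171 = -2.
  k = 3: m = 3, d = 2, a = ⌊(4 + 3)/2⌋ = 3; p/q = (3·13 + 9)/(3·3 + 2) = 48/11; p² − 19·q² = 2304 − 2299 = 5.
  k = 4: m = 3, d = 5, a = ⌊(4 + 3)/5⌋ = 1; p/q = (1·48 + 13)/(1·11 + 3) = 61/14; p² − 19·q² = 3721 − 3724 = -3.
  k = 5: m = 2, d = 3, a = ⌊(4 + 2)/3⌋ = 2; p/q = (2·61 + 48)/(2·14 + 11) = 170/39; p² − 19·q² = 28900 − 28899 = 1.
  The first convergent with p² − 19·q² = 1 gives the fundamental solution (x₁, y₁) = (170, 39).
Step 2: Apply the recurrence (x_{n+1}, y_{n+1}) = (x₁x_n + 19y₁y_n, x₁y_n + y₁x_n) repeatedly.
  From (x_1, y_1) = (170, 39): x_2 = 170·170 + 19·39·39 = 57799; y_2 = 170·39 + 39·170 = 13260.
  From (x_2, y_2) = (57799, 13260): x_3 = 170·57799 + 19·39·13260 = 19651490; y_3 = 170·13260 + 39·57799 = 4508361.
Step 3: Verify x_3² - 19·y_3² = 386181059220100 - 386181059220099 = 1 (should be 1). ✓

(x_1, y_1) = (170, 39); (x_3, y_3) = (19651490, 4508361).


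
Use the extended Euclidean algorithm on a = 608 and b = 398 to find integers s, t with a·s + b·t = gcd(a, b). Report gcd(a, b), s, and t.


Euclidean algorithm on (608, 398) — divide until remainder is 0:
  608 = 1 · 398 + 210
  398 = 1 · 210 + 188
  210 = 1 · 188 + 22
  188 = 8 · 22 + 12
  22 = 1 · 12 + 10
  12 = 1 · 10 + 2
  10 = 5 · 2 + 0
gcd(608, 398) = 2.
Track Bezout coefficients alongside the remainders: start with r₀ = 608 = a·1 + b·0 (s = 1, t = 0) and r₁ = 398 = a·0 + b·1 (s = 0, t = 1); each new remainder r_{k+1} = r_{k-1} − q_k·r_k inherits s_{k+1} = s_{k-1} − q_k·s_k, t_{k+1} = t_{k-1} − q_k·t_k, so r_k = a·s_k + b·t_k at every step:
  q = 1: r = 210, s = 1 − 1·0 = 1, t = 0 − 1·1 = -1  (check: 608·1 + 398·(-1) = 210)
  q = 1: r = 188, s = 0 − 1·1 = -1, t = 1 − 1·(-1) = 2  (check: 608·(-1) + 398·2 = 188)
  q = 1: r = 22, s = 1 − 1·(-1) = 2, t = -1 − 1·2 = -3  (check: 608·2 + 398·(-3) = 22)
  q = 8: r = 12, s = -1 − 8·2 = -17, t = 2 − 8·(-3) = 26  (check: 608·(-17) + 398·26 = 12)
  q = 1: r = 10, s = 2 − 1·(-17) = 19, t = -3 − 1·26 = -29  (check: 608·19 + 398·(-29) = 10)
  q = 1: r = 2, s = -17 − 1·19 = -36, t = 26 − 1·(-29) = 55  (check: 608·(-36) + 398·55 = 2)
The row with r = 2 (the gcd) gives the Bezout coefficients s = -36, t = 55.
Result: 608 · (-36) + 398 · (55) = 2.

gcd(608, 398) = 2; s = -36, t = 55 (check: 608·(-36) + 398·55 = 2).


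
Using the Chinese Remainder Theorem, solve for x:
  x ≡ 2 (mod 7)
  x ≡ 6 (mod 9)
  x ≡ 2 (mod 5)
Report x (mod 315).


Moduli 7, 9, 5 are pairwise coprime; by CRT there is a unique solution modulo M = 7 · 9 · 5 = 315.
Solve pairwise, accumulating the modulus:
  Start with x ≡ 2 (mod 7).
  Combine with x ≡ 6 (mod 9): since gcd(7, 9) = 1, we get a unique residue mod 63.
    Write x = 2 + 7·t and substitute into x ≡ 6 (mod 9): 7·t ≡ 6 − 2 = 4 (mod 9).
    The inverse of 7 mod 9 is 4 (since 7·4 = 28 = 3·9 + 1), so t ≡ 4·4 = 16 ≡ 7 (mod 9).
    Then x = 2 + 7·7 = 51, valid modulo lcm(7, 9) = 63: x ≡ 51 (mod 63).
  Combine with x ≡ 2 (mod 5): since gcd(63, 5) = 1, we get a unique residue mod 315.
    Write x = 51 + 63·t and substitute into x ≡ 2 (mod 5): 63·t ≡ 2 − 51 = -49 (mod 5).
    Reduce coefficients mod 5: 3·t ≡ 1 (mod 5).
    The inverse of 3 mod 5 is 2 (since 3·2 = 6 = 1·5 + 1), so t ≡ 2·1 = 2 ≡ 2 (mod 5).
    Then x = 51 + 63·2 = 177, valid modulo lcm(63, 5) = 315: x ≡ 177 (mod 315).
Verify: 177 mod 7 = 2 ✓, 177 mod 9 = 6 ✓, 177 mod 5 = 2 ✓.

x ≡ 177 (mod 315).


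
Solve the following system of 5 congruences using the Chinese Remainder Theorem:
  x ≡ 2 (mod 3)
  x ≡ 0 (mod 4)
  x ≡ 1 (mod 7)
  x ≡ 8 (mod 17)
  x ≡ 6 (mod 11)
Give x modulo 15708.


Product of moduli M = 3 · 4 · 7 · 17 · 11 = 15708.
Merge one congruence at a time:
  Start: x ≡ 2 (mod 3).
  Combine with x ≡ 0 (mod 4); new modulus lcm = 12.
    Write x = 2 + 3·t and substitute into x ≡ 0 (mod 4): 3·t ≡ 0 − 2 = -2 (mod 4).
    Reduce coefficients mod 4: 3·t ≡ 2 (mod 4).
    The inverse of 3 mod 4 is 3 (since 3·3 = 9 = 2·4 + 1), so t ≡ 3·2 = 6 ≡ 2 (mod 4).
    Then x = 2 + 3·2 = 8, valid modulo lcm(3, 4) = 12: x ≡ 8 (mod 12).
  Combine with x ≡ 1 (mod 7); new modulus lcm = 84.
    Write x = 8 + 12·t and substitute into x ≡ 1 (mod 7): 12·t ≡ 1 − 8 = -7 (mod 7).
    Reduce coefficients mod 7: 5·t ≡ 0 (mod 7).
    The inverse of 5 mod 7 is 3 (since 5·3 = 15 = 2·7 + 1), so t ≡ 3·0 = 0 ≡ 0 (mod 7).
    Then x = 8 + 12·0 = 8, valid modulo lcm(12, 7) = 84: x ≡ 8 (mod 84).
  Combine with x ≡ 8 (mod 17); new modulus lcm = 1428.
    Write x = 8 + 84·t and substitute into x ≡ 8 (mod 17): 84·t ≡ 8 − 8 = 0 (mod 17).
    Reduce coefficients mod 17: 16·t ≡ 0 (mod 17).
    The inverse of 16 mod 17 is 16 (since 16·16 = 256 = 15·17 + 1), so t ≡ 16·0 = 0 ≡ 0 (mod 17).
    Then x = 8 + 84·0 = 8, valid modulo lcm(84, 17) = 1428: x ≡ 8 (mod 1428).
  Combine with x ≡ 6 (mod 11); new modulus lcm = 15708.
    Write x = 8 + 1428·t and substitute into x ≡ 6 (mod 11): 1428·t ≡ 6 − 8 = -2 (mod 11).
    Reduce coefficients mod 11: 9·t ≡ 9 (mod 11).
    The inverse of 9 mod 11 is 5 (since 9·5 = 45 = 4·11 + 1), so t ≡ 5·9 = 45 ≡ 1 (mod 11).
    Then x = 8 + 1428·1 = 1436, valid modulo lcm(1428, 11) = 15708: x ≡ 1436 (mod 15708).
Verify against each original: 1436 mod 3 = 2, 1436 mod 4 = 0, 1436 mod 7 = 1, 1436 mod 17 = 8, 1436 mod 11 = 6.

x ≡ 1436 (mod 15708).


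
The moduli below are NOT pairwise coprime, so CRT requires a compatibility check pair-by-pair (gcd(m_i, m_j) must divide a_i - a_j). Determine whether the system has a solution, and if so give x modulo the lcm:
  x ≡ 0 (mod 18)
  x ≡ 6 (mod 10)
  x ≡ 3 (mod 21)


Moduli 18, 10, 21 are not pairwise coprime, so CRT works modulo lcm(m_i) when all pairwise compatibility conditions hold.
Pairwise compatibility: gcd(m_i, m_j) must divide a_i - a_j for every pair.
Merge one congruence at a time:
  Start: x ≡ 0 (mod 18).
  Combine with x ≡ 6 (mod 10): gcd(18, 10) = 2; 6 - 0 = 6, which IS divisible by 2, so compatible.
    Write x = 0 + 18·t and substitute into x ≡ 6 (mod 10): 18·t ≡ 6 − 0 = 6 (mod 10).
    Divide the congruence (and modulus) by g = 2: 9·t ≡ 3 (mod 5).
    Reduce coefficients mod 5: 4·t ≡ 3 (mod 5).
    The inverse of 4 mod 5 is 4 (since 4·4 = 16 = 3·5 + 1), so t ≡ 4·3 = 12 ≡ 2 (mod 5).
    Then x = 0 + 18·2 = 36, valid modulo lcm(18, 10) = 90: x ≡ 36 (mod 90).
  Combine with x ≡ 3 (mod 21): gcd(90, 21) = 3; 3 - 36 = -33, which IS divisible by 3, so compatible.
    Write x = 36 + 90·t and substitute into x ≡ 3 (mod 21): 90·t ≡ 3 − 36 = -33 (mod 21).
    Divide the congruence (and modulus) by g = 3: 30·t ≡ -11 (mod 7).
    Reduce coefficients mod 7: 2·t ≡ 3 (mod 7).
    The inverse of 2 mod 7 is 4 (since 2·4 = 8 = 1·7 + 1), so t ≡ 4·3 = 12 ≡ 5 (mod 7).
    Then x = 36 + 90·5 = 486, valid modulo lcm(90, 21) = 630: x ≡ 486 (mod 630).
Verify: 486 mod 18 = 0, 486 mod 10 = 6, 486 mod 21 = 3.

x ≡ 486 (mod 630).


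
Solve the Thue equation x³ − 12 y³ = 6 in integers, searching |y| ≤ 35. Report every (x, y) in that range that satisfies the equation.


The equation is x³ - 12y³ = 6. For fixed y, x³ = 12·y³ + 6, so a solution requires the RHS to be a perfect cube.
Strategy: iterate y from -35 to 35, compute RHS = 12·y³ + 6, and check whether it is a (positive or negative) perfect cube.
Check small values of y:
  y = 0: RHS = 6 is not a perfect cube.
  y = 1: RHS = 18 is not a perfect cube.
  y = -1: RHS = -6 is not a perfect cube.
  y = 2: RHS = 102 is not a perfect cube.
  y = -2: RHS = -90 is not a perfect cube.
  y = 3: RHS = 330 is not a perfect cube.
  y = -3: RHS = -318 is not a perfect cube.
Continuing the search up to |y| = 35 finds no solutions either.
No (x, y) in the scanned range satisfies the equation.

No integer solutions with |y| ≤ 35.


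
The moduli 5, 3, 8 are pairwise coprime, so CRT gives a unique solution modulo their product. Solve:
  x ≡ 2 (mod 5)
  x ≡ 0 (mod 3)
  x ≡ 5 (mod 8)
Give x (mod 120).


Moduli 5, 3, 8 are pairwise coprime; by CRT there is a unique solution modulo M = 5 · 3 · 8 = 120.
Solve pairwise, accumulating the modulus:
  Start with x ≡ 2 (mod 5).
  Combine with x ≡ 0 (mod 3): since gcd(5, 3) = 1, we get a unique residue mod 15.
    Write x = 2 + 5·t and substitute into x ≡ 0 (mod 3): 5·t ≡ 0 − 2 = -2 (mod 3).
    Reduce coefficients mod 3: 2·t ≡ 1 (mod 3).
    The inverse of 2 mod 3 is 2 (since 2·2 = 4 = 1·3 + 1), so t ≡ 2·1 = 2 ≡ 2 (mod 3).
    Then x = 2 + 5·2 = 12, valid modulo lcm(5, 3) = 15: x ≡ 12 (mod 15).
  Combine with x ≡ 5 (mod 8): since gcd(15, 8) = 1, we get a unique residue mod 120.
    Write x = 12 + 15·t and substitute into x ≡ 5 (mod 8): 15·t ≡ 5 − 12 = -7 (mod 8).
    Reduce coefficients mod 8: 7·t ≡ 1 (mod 8).
    The inverse of 7 mod 8 is 7 (since 7·7 = 49 = 6·8 + 1), so t ≡ 7·1 = 7 ≡ 7 (mod 8).
    Then x = 12 + 15·7 = 117, valid modulo lcm(15, 8) = 120: x ≡ 117 (mod 120).
Verify: 117 mod 5 = 2 ✓, 117 mod 3 = 0 ✓, 117 mod 8 = 5 ✓.

x ≡ 117 (mod 120).


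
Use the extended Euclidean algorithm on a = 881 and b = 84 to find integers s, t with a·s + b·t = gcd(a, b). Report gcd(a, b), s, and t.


Euclidean algorithm on (881, 84) — divide until remainder is 0:
  881 = 10 · 84 + 41
  84 = 2 · 41 + 2
  41 = 20 · 2 + 1
  2 = 2 · 1 + 0
gcd(881, 84) = 1.
Track Bezout coefficients alongside the remainders: start with r₀ = 881 = a·1 + b·0 (s = 1, t = 0) and r₁ = 84 = a·0 + b·1 (s = 0, t = 1); each new remainder r_{k+1} = r_{k-1} − q_k·r_k inherits s_{k+1} = s_{k-1} − q_k·s_k, t_{k+1} = t_{k-1} − q_k·t_k, so r_k = a·s_k + b·t_k at every step:
  q = 10: r = 41, s = 1 − 10·0 = 1, t = 0 − 10·1 = -10  (check: 881·1 + 84·(-10) = 41)
  q = 2: r = 2, s = 0 − 2·1 = -2, t = 1 − 2·(-10) = 21  (check: 881·(-2) + 84·21 = 2)
  q = 20: r = 1, s = 1 − 20·(-2) = 41, t = -10 − 20·21 = -430  (check: 881·41 + 84·(-430) = 1)
The row with r = 1 (the gcd) gives the Bezout coefficients s = 41, t = -430.
Result: 881 · (41) + 84 · (-430) = 1.

gcd(881, 84) = 1; s = 41, t = -430 (check: 881·41 + 84·(-430) = 1).


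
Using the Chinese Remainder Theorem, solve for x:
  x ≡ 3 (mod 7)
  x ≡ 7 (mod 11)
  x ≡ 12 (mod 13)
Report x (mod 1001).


Moduli 7, 11, 13 are pairwise coprime; by CRT there is a unique solution modulo M = 7 · 11 · 13 = 1001.
Solve pairwise, accumulating the modulus:
  Start with x ≡ 3 (mod 7).
  Combine with x ≡ 7 (mod 11): since gcd(7, 11) = 1, we get a unique residue mod 77.
    Write x = 3 + 7·t and substitute into x ≡ 7 (mod 11): 7·t ≡ 7 − 3 = 4 (mod 11).
    The inverse of 7 mod 11 is 8 (since 7·8 = 56 = 5·11 + 1), so t ≡ 8·4 = 32 ≡ 10 (mod 11).
    Then x = 3 + 7·10 = 73, valid modulo lcm(7, 11) = 77: x ≡ 73 (mod 77).
  Combine with x ≡ 12 (mod 13): since gcd(77, 13) = 1, we get a unique residue mod 1001.
    Write x = 73 + 77·t and substitute into x ≡ 12 (mod 13): 77·t ≡ 12 − 73 = -61 (mod 13).
    Reduce coefficients mod 13: 12·t ≡ 4 (mod 13).
    The inverse of 12 mod 13 is 12 (since 12·12 = 144 = 11·13 + 1), so t ≡ 12·4 = 48 ≡ 9 (mod 13).
    Then x = 73 + 77·9 = 766, valid modulo lcm(77, 13) = 1001: x ≡ 766 (mod 1001).
Verify: 766 mod 7 = 3 ✓, 766 mod 11 = 7 ✓, 766 mod 13 = 12 ✓.

x ≡ 766 (mod 1001).


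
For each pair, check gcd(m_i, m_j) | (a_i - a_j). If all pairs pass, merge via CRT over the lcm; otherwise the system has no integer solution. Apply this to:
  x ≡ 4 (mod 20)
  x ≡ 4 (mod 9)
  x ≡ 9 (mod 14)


Moduli 20, 9, 14 are not pairwise coprime, so CRT works modulo lcm(m_i) when all pairwise compatibility conditions hold.
Pairwise compatibility: gcd(m_i, m_j) must divide a_i - a_j for every pair.
Merge one congruence at a time:
  Start: x ≡ 4 (mod 20).
  Combine with x ≡ 4 (mod 9): gcd(20, 9) = 1; 4 - 4 = 0, which IS divisible by 1, so compatible.
    Write x = 4 + 20·t and substitute into x ≡ 4 (mod 9): 20·t ≡ 4 − 4 = 0 (mod 9).
    Reduce coefficients mod 9: 2·t ≡ 0 (mod 9).
    The inverse of 2 mod 9 is 5 (since 2·5 = 10 = 1·9 + 1), so t ≡ 5·0 = 0 ≡ 0 (mod 9).
    Then x = 4 + 20·0 = 4, valid modulo lcm(20, 9) = 180: x ≡ 4 (mod 180).
  Combine with x ≡ 9 (mod 14): gcd(180, 14) = 2, and 9 - 4 = 5 is NOT divisible by 2.
    ⇒ system is inconsistent (no integer solution).

No solution (the system is inconsistent).


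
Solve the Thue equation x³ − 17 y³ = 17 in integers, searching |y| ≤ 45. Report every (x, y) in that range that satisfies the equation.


The equation is x³ - 17y³ = 17. For fixed y, x³ = 17·y³ + 17, so a solution requires the RHS to be a perfect cube.
Strategy: iterate y from -45 to 45, compute RHS = 17·y³ + 17, and check whether it is a (positive or negative) perfect cube.
Check small values of y:
  y = 0: RHS = 17 is not a perfect cube.
  y = 1: RHS = 34 is not a perfect cube.
  y = -1: RHS = 0 = (0)³ ⇒ x = 0 works.
  y = 2: RHS = 153 is not a perfect cube.
  y = -2: RHS = -119 is not a perfect cube.
  y = 3: RHS = 476 is not a perfect cube.
  y = -3: RHS = -442 is not a perfect cube.
Continuing the search up to |y| = 45 finds no further solutions beyond those listed.
Collected solutions: (0, -1).

Solutions (with |y| ≤ 45): (0, -1).


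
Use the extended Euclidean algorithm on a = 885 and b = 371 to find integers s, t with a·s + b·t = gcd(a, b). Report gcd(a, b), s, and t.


Euclidean algorithm on (885, 371) — divide until remainder is 0:
  885 = 2 · 371 + 143
  371 = 2 · 143 + 85
  143 = 1 · 85 + 58
  85 = 1 · 58 + 27
  58 = 2 · 27 + 4
  27 = 6 · 4 + 3
  4 = 1 · 3 + 1
  3 = 3 · 1 + 0
gcd(885, 371) = 1.
Track Bezout coefficients alongside the remainders: start with r₀ = 885 = a·1 + b·0 (s = 1, t = 0) and r₁ = 371 = a·0 + b·1 (s = 0, t = 1); each new remainder r_{k+1} = r_{k-1} − q_k·r_k inherits s_{k+1} = s_{k-1} − q_k·s_k, t_{k+1} = t_{k-1} − q_k·t_k, so r_k = a·s_k + b·t_k at every step:
  q = 2: r = 143, s = 1 − 2·0 = 1, t = 0 − 2·1 = -2  (check: 885·1 + 371·(-2) = 143)
  q = 2: r = 85, s = 0 − 2·1 = -2, t = 1 − 2·(-2) = 5  (check: 885·(-2) + 371·5 = 85)
  q = 1: r = 58, s = 1 − 1·(-2) = 3, t = -2 − 1·5 = -7  (check: 885·3 + 371·(-7) = 58)
  q = 1: r = 27, s = -2 − 1·3 = -5, t = 5 − 1·(-7) = 12  (check: 885·(-5) + 371·12 = 27)
  q = 2: r = 4, s = 3 − 2·(-5) = 13, t = -7 − 2·12 = -31  (check: 885·13 + 371·(-31) = 4)
  q = 6: r = 3, s = -5 − 6·13 = -83, t = 12 − 6·(-31) = 198  (check: 885·(-83) + 371·198 = 3)
  q = 1: r = 1, s = 13 − 1·(-83) = 96, t = -31 − 1·198 = -229  (check: 885·96 + 371·(-229) = 1)
The row with r = 1 (the gcd) gives the Bezout coefficients s = 96, t = -229.
Result: 885 · (96) + 371 · (-229) = 1.

gcd(885, 371) = 1; s = 96, t = -229 (check: 885·96 + 371·(-229) = 1).


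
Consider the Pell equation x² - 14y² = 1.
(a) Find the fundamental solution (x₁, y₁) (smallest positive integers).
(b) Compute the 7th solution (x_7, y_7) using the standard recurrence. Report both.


Step 1: Find the fundamental solution (x₁, y₁) of x² - 14y² = 1.
  Expand √14 as a continued fraction. a₀ = ⌊√14⌋ = 3; iterate m_{k+1} = d_k·a_k − m_k, d_{k+1} = (14 − m_{k+1}²)/d_k, a_{k+1} = ⌊(a₀ + m_{k+1})/d_{k+1}⌋ (starting m₀ = 0, d₀ = 1), with convergents p_k = a_k·p_{k-1} + p_{k-2}, q_k = a_k·q_{k-1} + q_{k-2} (p₋₁ = 1, q₋₁ = 0):
  k = 0: a₀ = 3; p₀/q₀ = 3/1; p₀² − 14·q₀² = 9 − 14 = -5.
  k = 1: m = 3, d = 5, a = ⌊(3 + 3)/5⌋ = 1; p/q = (1·3 + 1)/(1·1 + 0) = 4/1; p² − 14·q² = 16 − 14 = 2.
  k = 2: m = 2, d = 2, a = ⌊(3 + 2)/2⌋ = 2; p/q = (2·4 + 3)/(2·1 + 1) = 11/3; p² − 14·q² = 121 − 126 = -5.
  k = 3: m = 2, d = 5, a = ⌊(3 + 2)/5⌋ = 1; p/q = (1·11 + 4)/(1·3 + 1) = 15/4; p² − 14·q² = 225 − 224 = 1.
  The first convergent with p² − 14·q² = 1 gives the fundamental solution (x₁, y₁) = (15, 4).
Step 2: Apply the recurrence (x_{n+1}, y_{n+1}) = (x₁x_n + 14y₁y_n, x₁y_n + y₁x_n) repeatedly.
  From (x_1, y_1) = (15, 4): x_2 = 15·15 + 14·4·4 = 449; y_2 = 15·4 + 4·15 = 120.
  From (x_2, y_2) = (449, 120): x_3 = 15·449 + 14·4·120 = 13455; y_3 = 15·120 + 4·449 = 3596.
  From (x_3, y_3) = (13455, 3596): x_4 = 15·13455 + 14·4·3596 = 403201; y_4 = 15·3596 + 4·13455 = 107760.
  From (x_4, y_4) = (403201, 107760): x_5 = 15·403201 + 14·4·107760 = 12082575; y_5 = 15·107760 + 4·403201 = 3229204.
  From (x_5, y_5) = (12082575, 3229204): x_6 = 15·12082575 + 14·4·3229204 = 362074049; y_6 = 15·3229204 + 4·12082575 = 96768360.
  From (x_6, y_6) = (362074049, 96768360): x_7 = 15·362074049 + 14·4·96768360 = 10850138895; y_7 = 15·96768360 + 4·362074049 = 2899821596.
Step 3: Verify x_7² - 14·y_7² = 117725514040791821025 - 117725514040791821024 = 1 (should be 1). ✓

(x_1, y_1) = (15, 4); (x_7, y_7) = (10850138895, 2899821596).


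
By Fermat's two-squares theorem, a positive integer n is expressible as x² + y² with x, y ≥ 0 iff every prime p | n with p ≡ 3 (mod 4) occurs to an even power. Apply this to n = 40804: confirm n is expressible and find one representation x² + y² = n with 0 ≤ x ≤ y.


Step 1: Factor n = 40804 = 2^2 · 101^2.
Step 2: Check the mod-4 condition on each prime factor: 2 = 2 (special); 101 ≡ 1 (mod 4), exponent 2.
All primes ≡ 3 (mod 4) appear to even exponent (or don't appear), so by the two-squares theorem n IS expressible as a sum of two squares.
Step 3: Build a representation. Group n = k² · m with k = 2 and m = 101 · 101 = 10201 (a product of primes ≡ 1 (mod 4)); a representation of m scales to one of n via (k·x)² + (k·y)² = k²(x² + y²). Each prime p ≡ 1 (mod 4) is itself a sum of two squares; find a² by testing p − a² for a perfect square:
  101: 101 − 1² = 100 = 10² ⇒ 101 = 1² + 10².
  Combine using the Brahmagupta–Fibonacci identity (a² + b²)(c² + d²) = (ac − bd)² + (ad + bc)² = (ac + bd)² + (ad − bc)²:
  101 · 101 = 10201: from (1² + 10²)(1² + 10²), take (1·1 − 10·10, 1·10 + 10·1) = (1 − 100, 10 + 10) = (-99, 20); dropping signs (only squares matter) gives (99, 20); check 99² + 20² = 9801 + 400 = 10201 ✓.
  Scale by k = 2: (2·99, 2·20) = (198, 40).
Step 4: Order so x ≤ y and verify: 40² + 198² = 1600 + 39204 = 40804 = n. ✓

n = 40804 = 40² + 198² (one valid representation with x ≤ y).


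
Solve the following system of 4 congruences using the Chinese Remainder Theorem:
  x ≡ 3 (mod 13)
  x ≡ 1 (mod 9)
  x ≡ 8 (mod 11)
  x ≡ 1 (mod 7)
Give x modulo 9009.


Product of moduli M = 13 · 9 · 11 · 7 = 9009.
Merge one congruence at a time:
  Start: x ≡ 3 (mod 13).
  Combine with x ≡ 1 (mod 9); new modulus lcm = 117.
    Write x = 3 + 13·t and substitute into x ≡ 1 (mod 9): 13·t ≡ 1 − 3 = -2 (mod 9).
    Reduce coefficients mod 9: 4·t ≡ 7 (mod 9).
    The inverse of 4 mod 9 is 7 (since 4·7 = 28 = 3·9 + 1), so t ≡ 7·7 = 49 ≡ 4 (mod 9).
    Then x = 3 + 13·4 = 55, valid modulo lcm(13, 9) = 117: x ≡ 55 (mod 117).
  Combine with x ≡ 8 (mod 11); new modulus lcm = 1287.
    Write x = 55 + 117·t and substitute into x ≡ 8 (mod 11): 117·t ≡ 8 − 55 = -47 (mod 11).
    Reduce coefficients mod 11: 7·t ≡ 8 (mod 11).
    The inverse of 7 mod 11 is 8 (since 7·8 = 56 = 5·11 + 1), so t ≡ 8·8 = 64 ≡ 9 (mod 11).
    Then x = 55 + 117·9 = 1108, valid modulo lcm(117, 11) = 1287: x ≡ 1108 (mod 1287).
  Combine with x ≡ 1 (mod 7); new modulus lcm = 9009.
    Write x = 1108 + 1287·t and substitute into x ≡ 1 (mod 7): 1287·t ≡ 1 − 1108 = -1107 (mod 7).
    Reduce coefficients mod 7: 6·t ≡ 6 (mod 7).
    The inverse of 6 mod 7 is 6 (since 6·6 = 36 = 5·7 + 1), so t ≡ 6·6 = 36 ≡ 1 (mod 7).
    Then x = 1108 + 1287·1 = 2395, valid modulo lcm(1287, 7) = 9009: x ≡ 2395 (mod 9009).
Verify against each original: 2395 mod 13 = 3, 2395 mod 9 = 1, 2395 mod 11 = 8, 2395 mod 7 = 1.

x ≡ 2395 (mod 9009).


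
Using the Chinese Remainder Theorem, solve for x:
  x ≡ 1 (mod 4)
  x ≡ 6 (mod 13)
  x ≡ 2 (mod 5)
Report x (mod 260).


Moduli 4, 13, 5 are pairwise coprime; by CRT there is a unique solution modulo M = 4 · 13 · 5 = 260.
Solve pairwise, accumulating the modulus:
  Start with x ≡ 1 (mod 4).
  Combine with x ≡ 6 (mod 13): since gcd(4, 13) = 1, we get a unique residue mod 52.
    Write x = 1 + 4·t and substitute into x ≡ 6 (mod 13): 4·t ≡ 6 − 1 = 5 (mod 13).
    The inverse of 4 mod 13 is 10 (since 4·10 = 40 = 3·13 + 1), so t ≡ 10·5 = 50 ≡ 11 (mod 13).
    Then x = 1 + 4·11 = 45, valid modulo lcm(4, 13) = 52: x ≡ 45 (mod 52).
  Combine with x ≡ 2 (mod 5): since gcd(52, 5) = 1, we get a unique residue mod 260.
    Write x = 45 + 52·t and substitute into x ≡ 2 (mod 5): 52·t ≡ 2 − 45 = -43 (mod 5).
    Reduce coefficients mod 5: 2·t ≡ 2 (mod 5).
    The inverse of 2 mod 5 is 3 (since 2·3 = 6 = 1·5 + 1), so t ≡ 3·2 = 6 ≡ 1 (mod 5).
    Then x = 45 + 52·1 = 97, valid modulo lcm(52, 5) = 260: x ≡ 97 (mod 260).
Verify: 97 mod 4 = 1 ✓, 97 mod 13 = 6 ✓, 97 mod 5 = 2 ✓.

x ≡ 97 (mod 260).


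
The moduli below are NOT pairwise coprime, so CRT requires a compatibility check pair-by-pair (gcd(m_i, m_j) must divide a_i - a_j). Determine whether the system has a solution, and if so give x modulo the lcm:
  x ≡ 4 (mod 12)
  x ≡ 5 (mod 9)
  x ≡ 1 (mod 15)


Moduli 12, 9, 15 are not pairwise coprime, so CRT works modulo lcm(m_i) when all pairwise compatibility conditions hold.
Pairwise compatibility: gcd(m_i, m_j) must divide a_i - a_j for every pair.
Merge one congruence at a time:
  Start: x ≡ 4 (mod 12).
  Combine with x ≡ 5 (mod 9): gcd(12, 9) = 3, and 5 - 4 = 1 is NOT divisible by 3.
    ⇒ system is inconsistent (no integer solution).

No solution (the system is inconsistent).


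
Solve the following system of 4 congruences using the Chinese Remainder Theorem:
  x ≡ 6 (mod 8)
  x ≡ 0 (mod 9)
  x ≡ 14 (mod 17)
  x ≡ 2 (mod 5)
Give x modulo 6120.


Product of moduli M = 8 · 9 · 17 · 5 = 6120.
Merge one congruence at a time:
  Start: x ≡ 6 (mod 8).
  Combine with x ≡ 0 (mod 9); new modulus lcm = 72.
    Write x = 6 + 8·t and substitute into x ≡ 0 (mod 9): 8·t ≡ 0 − 6 = -6 (mod 9).
    Reduce coefficients mod 9: 8·t ≡ 3 (mod 9).
    The inverse of 8 mod 9 is 8 (since 8·8 = 64 = 7·9 + 1), so t ≡ 8·3 = 24 ≡ 6 (mod 9).
    Then x = 6 + 8·6 = 54, valid modulo lcm(8, 9) = 72: x ≡ 54 (mod 72).
  Combine with x ≡ 14 (mod 17); new modulus lcm = 1224.
    Write x = 54 + 72·t and substitute into x ≡ 14 (mod 17): 72·t ≡ 14 − 54 = -40 (mod 17).
    Reduce coefficients mod 17: 4·t ≡ 11 (mod 17).
    The inverse of 4 mod 17 is 13 (since 4·13 = 52 = 3·17 + 1), so t ≡ 13·11 = 143 ≡ 7 (mod 17).
    Then x = 54 + 72·7 = 558, valid modulo lcm(72, 17) = 1224: x ≡ 558 (mod 1224).
  Combine with x ≡ 2 (mod 5); new modulus lcm = 6120.
    Write x = 558 + 1224·t and substitute into x ≡ 2 (mod 5): 1224·t ≡ 2 − 558 = -556 (mod 5).
    Reduce coefficients mod 5: 4·t ≡ 4 (mod 5).
    The inverse of 4 mod 5 is 4 (since 4·4 = 16 = 3·5 + 1), so t ≡ 4·4 = 16 ≡ 1 (mod 5).
    Then x = 558 + 1224·1 = 1782, valid modulo lcm(1224, 5) = 6120: x ≡ 1782 (mod 6120).
Verify against each original: 1782 mod 8 = 6, 1782 mod 9 = 0, 1782 mod 17 = 14, 1782 mod 5 = 2.

x ≡ 1782 (mod 6120).


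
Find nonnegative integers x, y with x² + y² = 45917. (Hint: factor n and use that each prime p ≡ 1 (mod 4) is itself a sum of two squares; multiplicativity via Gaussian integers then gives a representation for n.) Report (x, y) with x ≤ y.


Step 1: Factor n = 45917 = 17 · 37 · 73.
Step 2: Check the mod-4 condition on each prime factor: 17 ≡ 1 (mod 4), exponent 1; 37 ≡ 1 (mod 4), exponent 1; 73 ≡ 1 (mod 4), exponent 1.
All primes ≡ 3 (mod 4) appear to even exponent (or don't appear), so by the two-squares theorem n IS expressible as a sum of two squares.
Step 3: Build a representation. Here n = 17 · 37 · 73 is a product of primes ≡ 1 (mod 4). Each prime p ≡ 1 (mod 4) is itself a sum of two squares; find a² by testing p − a² for a perfect square:
  17: 17 − 1² = 16 = 4² ⇒ 17 = 1² + 4².
  37: 37 − 1² = 36 = 6² ⇒ 37 = 1² + 6².
  73: 73 − 1² = 72, 73 − 2² = 69, 73 − 3² = 64 = 8² ⇒ 73 = 3² + 8².
  Combine using the Brahmagupta–Fibonacci identity (a² + b²)(c² + d²) = (ac − bd)² + (ad + bc)² = (ac + bd)² + (ad − bc)²:
  17 · 37 = 629: from (1² + 4²)(1² + 6²), take (1·1 − 4·6, 1·6 + 4·1) = (1 − 24, 6 + 4) = (-23, 10); dropping signs (only squares matter) gives (23, 10); check 23² + 10² = 529 + 100 = 629 ✓.
  629 · 73 = 45917: from (23² + 10²)(3² + 8²), take (23·3 − 10·8, 23·8 + 10·3) = (69 − 80, 184 + 30) = (-11, 214); dropping signs (only squares matter) gives (11, 214); check 11² + 214² = 121 + 45796 = 45917 ✓.
Step 4: Order so x ≤ y and verify: 11² + 214² = 121 + 45796 = 45917 = n. ✓

n = 45917 = 11² + 214² (one valid representation with x ≤ y).
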